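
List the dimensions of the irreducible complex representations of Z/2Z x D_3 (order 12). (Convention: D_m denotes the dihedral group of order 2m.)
Dimensions: 1, 1, 1, 1, 2, 2

Reasoning: There are 6 irreducibles (= number of conjugacy classes). Their dimensions d_i satisfy sum d_i^2 = |G| = 12: 1 + 1 + 1 + 1 + 4 + 4 = 12. (For the product with Z/2Z: each of the 2 1-dim characters of Z/2Z tensors with each irrep of D_3, giving 2 copies of each D_3-dimension.)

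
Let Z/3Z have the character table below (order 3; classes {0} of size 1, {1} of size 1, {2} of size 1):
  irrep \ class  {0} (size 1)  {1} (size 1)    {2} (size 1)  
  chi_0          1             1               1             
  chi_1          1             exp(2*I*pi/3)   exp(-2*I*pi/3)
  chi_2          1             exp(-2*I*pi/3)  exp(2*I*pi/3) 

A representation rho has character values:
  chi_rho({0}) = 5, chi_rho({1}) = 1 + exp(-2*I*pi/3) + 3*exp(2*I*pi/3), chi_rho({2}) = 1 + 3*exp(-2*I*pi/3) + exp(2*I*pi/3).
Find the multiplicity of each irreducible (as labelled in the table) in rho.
Multiplicities: chi_0: 1, chi_1: 3, chi_2: 1.

Justification: Use <chi_rho, chi> = (1/|G|) sum_C |C| * chi_rho(C) * conj(chi(C)) with |G| = 3 for each irreducible chi in the table:
  <chi_rho, chi_0> = (1/3)[1*(5)*conj(1) + 1*(1 + exp(-2*I*pi/3) + 3*exp(2*I*pi/3))*conj(1) + 1*(1 + 3*exp(-2*I*pi/3) + exp(2*I*pi/3))*conj(1)]
      = (1/3)[(5) + (1 + exp(-2*I*pi/3) + 3*exp(2*I*pi/3)) + (1 + 3*exp(-2*I*pi/3) + exp(2*I*pi/3))] = 3/3 = 1
  <chi_rho, chi_1> = (1/3)[1*(5)*conj(1) + 1*(1 + exp(-2*I*pi/3) + 3*exp(2*I*pi/3))*conj(exp(2*I*pi/3)) + 1*(1 + 3*exp(-2*I*pi/3) + exp(2*I*pi/3))*conj(exp(-2*I*pi/3))]
      = (1/3)[(5) + (2) + (2)] = 9/3 = 3
  <chi_rho, chi_2> = (1/3)[1*(5)*conj(1) + 1*(1 + exp(-2*I*pi/3) + 3*exp(2*I*pi/3))*conj(exp(-2*I*pi/3)) + 1*(1 + 3*exp(-2*I*pi/3) + exp(2*I*pi/3))*conj(exp(2*I*pi/3))]
      = (1/3)[(5) + (1 + 3*exp(-2*I*pi/3) + exp(2*I*pi/3)) + (1 + exp(-2*I*pi/3) + 3*exp(2*I*pi/3))] = 3/3 = 1
(Exp terms are combined using exp(i*s)*conj(exp(i*t)) = exp(i*(s-t)), and sums of them are collapsed using the identity that for every m > 1 the m distinct m-th roots of unity sum to 0, e.g. 1 + exp(2*I*pi/3) + exp(-2*I*pi/3) = 0.)
Dimension check: dim(rho) = sum (mult * dim) = 1*1 + 3*1 + 1*1 = 5 = chi_rho(e) = 5.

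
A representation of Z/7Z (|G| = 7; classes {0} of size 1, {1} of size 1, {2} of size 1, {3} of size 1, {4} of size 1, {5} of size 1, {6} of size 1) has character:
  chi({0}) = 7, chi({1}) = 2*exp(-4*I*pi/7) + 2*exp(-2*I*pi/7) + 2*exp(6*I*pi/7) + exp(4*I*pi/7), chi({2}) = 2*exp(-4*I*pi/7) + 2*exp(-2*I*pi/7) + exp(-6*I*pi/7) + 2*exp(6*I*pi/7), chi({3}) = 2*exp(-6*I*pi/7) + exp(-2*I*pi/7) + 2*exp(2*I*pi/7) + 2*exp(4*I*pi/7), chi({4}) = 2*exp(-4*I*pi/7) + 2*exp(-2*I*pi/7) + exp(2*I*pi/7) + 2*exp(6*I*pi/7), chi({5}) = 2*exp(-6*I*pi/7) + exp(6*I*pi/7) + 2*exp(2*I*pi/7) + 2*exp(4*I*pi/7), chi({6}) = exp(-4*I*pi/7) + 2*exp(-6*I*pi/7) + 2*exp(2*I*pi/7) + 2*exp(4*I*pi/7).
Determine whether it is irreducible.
Not irreducible (reducible): <chi, chi> = 13 > 1.

<chi, chi> = (1/|G|) sum_C |C| * |chi(C)|^2 = (1/7)[1*|7|^2 + 1*|2*exp(-4*I*pi/7) + 2*exp(-2*I*pi/7) + 2*exp(6*I*pi/7) + exp(4*I*pi/7)|^2 + 1*|2*exp(-4*I*pi/7) + 2*exp(-2*I*pi/7) + exp(-6*I*pi/7) + 2*exp(6*I*pi/7)|^2 + 1*|2*exp(-6*I*pi/7) + exp(-2*I*pi/7) + 2*exp(2*I*pi/7) + 2*exp(4*I*pi/7)|^2 + 1*|2*exp(-4*I*pi/7) + 2*exp(-2*I*pi/7) + exp(2*I*pi/7) + 2*exp(6*I*pi/7)|^2 + 1*|2*exp(-6*I*pi/7) + exp(6*I*pi/7) + 2*exp(2*I*pi/7) + 2*exp(4*I*pi/7)|^2 + 1*|exp(-4*I*pi/7) + 2*exp(-6*I*pi/7) + 2*exp(2*I*pi/7) + 2*exp(4*I*pi/7)|^2]
  = (1/7)[(49) + (13 + 6*exp(-2*I*pi/7) + 4*exp(-4*I*pi/7) + 8*exp(-6*I*pi/7) + 8*exp(6*I*pi/7) + 4*exp(4*I*pi/7) + 6*exp(2*I*pi/7)) + (13 + 8*exp(-2*I*pi/7) + 6*exp(-4*I*pi/7) + 4*exp(-6*I*pi/7) + 4*exp(6*I*pi/7) + 6*exp(4*I*pi/7) + 8*exp(2*I*pi/7)) + (13 + 8*exp(-4*I*pi/7) + 4*exp(-2*I*pi/7) + 6*exp(-6*I*pi/7) + 6*exp(6*I*pi/7) + 4*exp(2*I*pi/7) + 8*exp(4*I*pi/7)) + (13 + 8*exp(-4*I*pi/7) + 4*exp(-2*I*pi/7) + 6*exp(-6*I*pi/7) + 6*exp(6*I*pi/7) + 4*exp(2*I*pi/7) + 8*exp(4*I*pi/7)) + (13 + 8*exp(-2*I*pi/7) + 6*exp(-4*I*pi/7) + 4*exp(-6*I*pi/7) + 4*exp(6*I*pi/7) + 6*exp(4*I*pi/7) + 8*exp(2*I*pi/7)) + (13 + 6*exp(-2*I*pi/7) + 4*exp(-4*I*pi/7) + 8*exp(-6*I*pi/7) + 8*exp(6*I*pi/7) + 4*exp(4*I*pi/7) + 6*exp(2*I*pi/7))] = 91/7 = 13.
(Exp terms are combined using exp(i*s)*conj(exp(i*t)) = exp(i*(s-t)), and sums of them are collapsed using the identity that for every m > 1 the m distinct m-th roots of unity sum to 0, e.g. 1 + exp(2*I*pi/3) + exp(-2*I*pi/3) = 0.)
A character is irreducible iff <chi, chi> = 1, so this representation is reducible.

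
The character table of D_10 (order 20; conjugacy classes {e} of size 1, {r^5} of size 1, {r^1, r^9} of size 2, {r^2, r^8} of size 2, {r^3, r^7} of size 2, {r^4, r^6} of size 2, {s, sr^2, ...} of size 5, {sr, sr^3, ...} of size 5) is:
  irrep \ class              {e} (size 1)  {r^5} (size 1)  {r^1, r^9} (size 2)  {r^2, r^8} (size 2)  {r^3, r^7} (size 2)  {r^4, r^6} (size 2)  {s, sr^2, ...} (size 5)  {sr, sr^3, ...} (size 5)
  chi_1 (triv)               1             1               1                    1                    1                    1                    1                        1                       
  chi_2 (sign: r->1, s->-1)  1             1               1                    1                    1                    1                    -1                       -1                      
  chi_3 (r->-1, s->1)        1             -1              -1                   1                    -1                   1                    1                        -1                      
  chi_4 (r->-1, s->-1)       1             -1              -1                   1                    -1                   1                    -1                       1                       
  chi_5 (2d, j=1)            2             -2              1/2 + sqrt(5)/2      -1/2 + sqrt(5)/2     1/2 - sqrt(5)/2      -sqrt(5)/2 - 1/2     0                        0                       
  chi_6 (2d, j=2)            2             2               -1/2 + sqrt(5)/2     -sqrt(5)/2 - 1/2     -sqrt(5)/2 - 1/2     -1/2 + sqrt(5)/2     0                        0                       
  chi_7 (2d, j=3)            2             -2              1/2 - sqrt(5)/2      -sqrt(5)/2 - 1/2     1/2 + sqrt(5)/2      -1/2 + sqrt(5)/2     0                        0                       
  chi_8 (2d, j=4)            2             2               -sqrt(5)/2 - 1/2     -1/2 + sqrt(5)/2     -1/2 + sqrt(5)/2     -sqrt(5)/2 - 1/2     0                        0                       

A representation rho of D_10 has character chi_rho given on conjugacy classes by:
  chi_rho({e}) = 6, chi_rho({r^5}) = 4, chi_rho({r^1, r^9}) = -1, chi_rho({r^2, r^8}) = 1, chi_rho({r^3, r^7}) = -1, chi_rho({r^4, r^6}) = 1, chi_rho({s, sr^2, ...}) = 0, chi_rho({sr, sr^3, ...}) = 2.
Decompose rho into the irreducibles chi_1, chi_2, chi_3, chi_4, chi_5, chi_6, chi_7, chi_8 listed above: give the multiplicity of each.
Multiplicities: chi_1: 1, chi_2: 0, chi_3: 0, chi_4: 1, chi_5: 0, chi_6: 1, chi_7: 0, chi_8: 1.

Argument: Use <chi_rho, chi> = (1/|G|) sum_C |C| * chi_rho(C) * conj(chi(C)) with |G| = 20 for each irreducible chi in the table:
  <chi_rho, chi_1> = (1/20)[1*(6)*conj(1) + 1*(4)*conj(1) + 2*(-1)*conj(1) + 2*(1)*conj(1) + 2*(-1)*conj(1) + 2*(1)*conj(1) + 5*(0)*conj(1) + 5*(2)*conj(1)]
      = (1/20)[(6) + (4) + (-2) + (2) + (-2) + (2) + (0) + (10)] = 20/20 = 1
  <chi_rho, chi_2> = (1/20)[1*(6)*conj(1) + 1*(4)*conj(1) + 2*(-1)*conj(1) + 2*(1)*conj(1) + 2*(-1)*conj(1) + 2*(1)*conj(1) + 5*(0)*conj(-1) + 5*(2)*conj(-1)]
      = (1/20)[(6) + (4) + (-2) + (2) + (-2) + (2) + (0) + (-10)] = 0/20 = 0
  <chi_rho, chi_3> = (1/20)[1*(6)*conj(1) + 1*(4)*conj(-1) + 2*(-1)*conj(-1) + 2*(1)*conj(1) + 2*(-1)*conj(-1) + 2*(1)*conj(1) + 5*(0)*conj(1) + 5*(2)*conj(-1)]
      = (1/20)[(6) + (-4) + (2) + (2) + (2) + (2) + (0) + (-10)] = 0/20 = 0
  <chi_rho, chi_4> = (1/20)[1*(6)*conj(1) + 1*(4)*conj(-1) + 2*(-1)*conj(-1) + 2*(1)*conj(1) + 2*(-1)*conj(-1) + 2*(1)*conj(1) + 5*(0)*conj(-1) + 5*(2)*conj(1)]
      = (1/20)[(6) + (-4) + (2) + (2) + (2) + (2) + (0) + (10)] = 20/20 = 1
  <chi_rho, chi_5> = (1/20)[1*(6)*conj(2) + 1*(4)*conj(-2) + 2*(-1)*conj(1/2 + sqrt(5)/2) + 2*(1)*conj(-1/2 + sqrt(5)/2) + 2*(-1)*conj(1/2 - sqrt(5)/2) + 2*(1)*conj(-sqrt(5)/2 - 1/2) + 5*(0)*conj(0) + 5*(2)*conj(0)]
      = (1/20)[(12) + (-8) + (-sqrt(5) - 1) + (-1 + sqrt(5)) + (-1 + sqrt(5)) + (-sqrt(5) - 1) + (0) + (0)] = 0/20 = 0
  <chi_rho, chi_6> = (1/20)[1*(6)*conj(2) + 1*(4)*conj(2) + 2*(-1)*conj(-1/2 + sqrt(5)/2) + 2*(1)*conj(-sqrt(5)/2 - 1/2) + 2*(-1)*conj(-sqrt(5)/2 - 1/2) + 2*(1)*conj(-1/2 + sqrt(5)/2) + 5*(0)*conj(0) + 5*(2)*conj(0)]
      = (1/20)[(12) + (8) + (1 - sqrt(5)) + (-sqrt(5) - 1) + (1 + sqrt(5)) + (-1 + sqrt(5)) + (0) + (0)] = 20/20 = 1
  <chi_rho, chi_7> = (1/20)[1*(6)*conj(2) + 1*(4)*conj(-2) + 2*(-1)*conj(1/2 - sqrt(5)/2) + 2*(1)*conj(-sqrt(5)/2 - 1/2) + 2*(-1)*conj(1/2 + sqrt(5)/2) + 2*(1)*conj(-1/2 + sqrt(5)/2) + 5*(0)*conj(0) + 5*(2)*conj(0)]
      = (1/20)[(12) + (-8) + (-1 + sqrt(5)) + (-sqrt(5) - 1) + (-sqrt(5) - 1) + (-1 + sqrt(5)) + (0) + (0)] = 0/20 = 0
  <chi_rho, chi_8> = (1/20)[1*(6)*conj(2) + 1*(4)*conj(2) + 2*(-1)*conj(-sqrt(5)/2 - 1/2) + 2*(1)*conj(-1/2 + sqrt(5)/2) + 2*(-1)*conj(-1/2 + sqrt(5)/2) + 2*(1)*conj(-sqrt(5)/2 - 1/2) + 5*(0)*conj(0) + 5*(2)*conj(0)]
      = (1/20)[(12) + (8) + (1 + sqrt(5)) + (-1 + sqrt(5)) + (1 - sqrt(5)) + (-sqrt(5) - 1) + (0) + (0)] = 20/20 = 1
Dimension check: dim(rho) = sum (mult * dim) = 1*1 + 0*1 + 0*1 + 1*1 + 0*2 + 1*2 + 0*2 + 1*2 = 6 = chi_rho(e) = 6.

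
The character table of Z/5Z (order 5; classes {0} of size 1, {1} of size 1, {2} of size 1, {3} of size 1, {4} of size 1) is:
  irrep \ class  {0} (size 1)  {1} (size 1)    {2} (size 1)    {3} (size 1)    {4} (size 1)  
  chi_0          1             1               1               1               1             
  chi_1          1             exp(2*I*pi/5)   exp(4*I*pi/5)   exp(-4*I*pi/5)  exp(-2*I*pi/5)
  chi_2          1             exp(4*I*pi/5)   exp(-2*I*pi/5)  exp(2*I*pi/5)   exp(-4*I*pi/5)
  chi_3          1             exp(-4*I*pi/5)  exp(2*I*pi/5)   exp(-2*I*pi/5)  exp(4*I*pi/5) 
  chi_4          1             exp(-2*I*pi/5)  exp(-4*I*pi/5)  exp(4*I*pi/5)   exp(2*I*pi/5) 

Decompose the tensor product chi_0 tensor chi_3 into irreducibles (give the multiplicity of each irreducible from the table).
chi_0 tensor chi_3 = chi_3 (all other irreducibles have multiplicity 0).

Argument: The character of a tensor product is the pointwise product (chi_0 * chi_3)(C) = chi_0(C) * chi_3(C):
  {0}: (1)*(1), {1}: (1)*(exp(-4*I*pi/5)), {2}: (1)*(exp(2*I*pi/5)), {3}: (1)*(exp(-2*I*pi/5)), {4}: (1)*(exp(4*I*pi/5))
so (chi_0 * chi_3) takes values
  {0} -> 1, {1} -> exp(-4*I*pi/5), {2} -> exp(2*I*pi/5), {3} -> exp(-2*I*pi/5), {4} -> exp(4*I*pi/5).
Now take the inner product of this character with each irreducible chi from the table, <chi_0*chi_3, chi> = (1/5) sum_C |C| (chi_0*chi_3)(C) conj(chi(C)):
  <chi_0*chi_3, chi_0> = (1/5)[1*(1)*conj(1) + 1*(exp(-4*I*pi/5))*conj(1) + 1*(exp(2*I*pi/5))*conj(1) + 1*(exp(-2*I*pi/5))*conj(1) + 1*(exp(4*I*pi/5))*conj(1)]
      = (1/5)[(1) + (exp(-4*I*pi/5)) + (exp(2*I*pi/5)) + (exp(-2*I*pi/5)) + (exp(4*I*pi/5))] = 0/5 = 0
  <chi_0*chi_3, chi_1> = (1/5)[1*(1)*conj(1) + 1*(exp(-4*I*pi/5))*conj(exp(2*I*pi/5)) + 1*(exp(2*I*pi/5))*conj(exp(4*I*pi/5)) + 1*(exp(-2*I*pi/5))*conj(exp(-4*I*pi/5)) + 1*(exp(4*I*pi/5))*conj(exp(-2*I*pi/5))]
      = (1/5)[(1) + (exp(4*I*pi/5)) + (exp(-2*I*pi/5)) + (exp(2*I*pi/5)) + (exp(-4*I*pi/5))] = 0/5 = 0
  <chi_0*chi_3, chi_2> = (1/5)[1*(1)*conj(1) + 1*(exp(-4*I*pi/5))*conj(exp(4*I*pi/5)) + 1*(exp(2*I*pi/5))*conj(exp(-2*I*pi/5)) + 1*(exp(-2*I*pi/5))*conj(exp(2*I*pi/5)) + 1*(exp(4*I*pi/5))*conj(exp(-4*I*pi/5))]
      = (1/5)[(1) + (exp(2*I*pi/5)) + (exp(4*I*pi/5)) + (exp(-4*I*pi/5)) + (exp(-2*I*pi/5))] = 0/5 = 0
  <chi_0*chi_3, chi_3> = (1/5)[1*(1)*conj(1) + 1*(exp(-4*I*pi/5))*conj(exp(-4*I*pi/5)) + 1*(exp(2*I*pi/5))*conj(exp(2*I*pi/5)) + 1*(exp(-2*I*pi/5))*conj(exp(-2*I*pi/5)) + 1*(exp(4*I*pi/5))*conj(exp(4*I*pi/5))]
      = (1/5)[(1) + (1) + (1) + (1) + (1)] = 5/5 = 1
  <chi_0*chi_3, chi_4> = (1/5)[1*(1)*conj(1) + 1*(exp(-4*I*pi/5))*conj(exp(-2*I*pi/5)) + 1*(exp(2*I*pi/5))*conj(exp(-4*I*pi/5)) + 1*(exp(-2*I*pi/5))*conj(exp(4*I*pi/5)) + 1*(exp(4*I*pi/5))*conj(exp(2*I*pi/5))]
      = (1/5)[(1) + (exp(-2*I*pi/5)) + (exp(-4*I*pi/5)) + (exp(4*I*pi/5)) + (exp(2*I*pi/5))] = 0/5 = 0
(Exp terms are combined using exp(i*s)*conj(exp(i*t)) = exp(i*(s-t)), and sums of them are collapsed using the identity that for every m > 1 the m distinct m-th roots of unity sum to 0, e.g. 1 + exp(2*I*pi/3) + exp(-2*I*pi/3) = 0.)
Hence the multiplicities are chi_3: 1. Dimension check: dim(chi_0)*dim(chi_3) = 1*1 = 1 and sum (mult * dim) = 1*1 = 1.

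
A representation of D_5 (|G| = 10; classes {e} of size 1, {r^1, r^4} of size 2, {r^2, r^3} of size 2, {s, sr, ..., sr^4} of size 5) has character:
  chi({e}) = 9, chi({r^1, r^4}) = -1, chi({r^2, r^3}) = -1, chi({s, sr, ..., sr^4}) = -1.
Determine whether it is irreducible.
Not irreducible (reducible): <chi, chi> = 9 > 1.

Working: <chi, chi> = (1/|G|) sum_C |C| * |chi(C)|^2 = (1/10)[1*|9|^2 + 2*|-1|^2 + 2*|-1|^2 + 5*|-1|^2]
  = (1/10)[(81) + (2) + (2) + (5)] = 90/10 = 9.
A character is irreducible iff <chi, chi> = 1, so this representation is reducible.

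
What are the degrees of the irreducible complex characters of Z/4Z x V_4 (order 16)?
Dimensions: 1, 1, 1, 1, 1, 1, 1, 1, 1, 1, 1, 1, 1, 1, 1, 1

Details: There are 16 irreducibles (= number of conjugacy classes). Their dimensions d_i satisfy sum d_i^2 = |G| = 16: 1 + 1 + 1 + 1 + 1 + 1 + 1 + 1 + 1 + 1 + 1 + 1 + 1 + 1 + 1 + 1 = 16. (For the product with Z/4Z: each of the 4 1-dim characters of Z/4Z tensors with each irrep of V_4, giving 4 copies of each V_4-dimension.)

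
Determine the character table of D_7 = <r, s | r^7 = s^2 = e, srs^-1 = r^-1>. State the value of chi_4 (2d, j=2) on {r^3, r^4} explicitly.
Conjugacy classes: {e} of size 1, {r^1, r^6} of size 2, {r^2, r^5} of size 2, {r^3, r^4} of size 2, {s, sr, ..., sr^6} of size 7.
Character table:
  irrep \ class              {e} (size 1)  {r^1, r^6} (size 2)  {r^2, r^5} (size 2)  {r^3, r^4} (size 2)  {s, sr, ..., sr^6} (size 7)
  chi_1 (triv)               1             1                    1                    1                    1                          
  chi_2 (sign: r->1, s->-1)  1             1                    1                    1                    -1                         
  chi_3 (2d, j=1)            2             2*cos(2*pi/7)        -2*cos(3*pi/7)       -2*cos(pi/7)         0                          
  chi_4 (2d, j=2)            2             -2*cos(3*pi/7)       -2*cos(pi/7)         2*cos(2*pi/7)        0                          
  chi_5 (2d, j=3)            2             -2*cos(pi/7)         2*cos(2*pi/7)        -2*cos(3*pi/7)       0                          

Spot check: chi_4 (2d, j=2) on {r^3, r^4} = 2*cos(2*pi/7).

Derivation: D_7 has order 2*7 = 14 with 5 conjugacy classes, hence 5 irreducibles. Sum of squared dims 1 + 1 + 4 + 4 + 4 = 14 = |G|. Linear characters come from the abelianisation; the 2-dimensional irreps have character r^k -> 2*cos(2*pi*j*k/7), reflections -> 0.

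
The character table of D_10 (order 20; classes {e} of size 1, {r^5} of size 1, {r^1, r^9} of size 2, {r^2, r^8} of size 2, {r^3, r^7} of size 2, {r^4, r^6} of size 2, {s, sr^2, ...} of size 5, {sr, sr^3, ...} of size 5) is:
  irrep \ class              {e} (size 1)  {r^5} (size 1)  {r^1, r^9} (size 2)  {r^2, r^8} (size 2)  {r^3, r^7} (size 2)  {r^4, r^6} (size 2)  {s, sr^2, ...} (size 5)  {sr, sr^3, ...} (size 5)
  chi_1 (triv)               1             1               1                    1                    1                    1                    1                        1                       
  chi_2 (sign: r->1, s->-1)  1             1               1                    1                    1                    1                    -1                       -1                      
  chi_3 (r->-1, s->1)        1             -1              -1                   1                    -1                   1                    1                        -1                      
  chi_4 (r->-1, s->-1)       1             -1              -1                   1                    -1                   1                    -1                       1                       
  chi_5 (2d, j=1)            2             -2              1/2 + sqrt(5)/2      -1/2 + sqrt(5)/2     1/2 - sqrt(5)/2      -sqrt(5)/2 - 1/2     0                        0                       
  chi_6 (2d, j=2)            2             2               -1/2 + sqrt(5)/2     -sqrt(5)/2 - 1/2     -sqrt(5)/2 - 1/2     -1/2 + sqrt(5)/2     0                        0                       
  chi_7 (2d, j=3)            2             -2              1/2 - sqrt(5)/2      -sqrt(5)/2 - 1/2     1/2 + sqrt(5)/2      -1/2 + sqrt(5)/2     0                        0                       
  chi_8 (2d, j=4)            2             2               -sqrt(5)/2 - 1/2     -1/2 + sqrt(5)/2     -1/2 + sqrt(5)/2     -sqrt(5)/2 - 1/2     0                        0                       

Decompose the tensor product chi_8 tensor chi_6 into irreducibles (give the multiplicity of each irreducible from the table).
chi_8 tensor chi_6 = chi_6 + chi_8 (all other irreducibles have multiplicity 0).

Why: The character of a tensor product is the pointwise product (chi_8 * chi_6)(C) = chi_8(C) * chi_6(C):
  {e}: (2)*(2), {r^5}: (2)*(2), {r^1, r^9}: (-sqrt(5)/2 - 1/2)*(-1/2 + sqrt(5)/2), {r^2, r^8}: (-1/2 + sqrt(5)/2)*(-sqrt(5)/2 - 1/2), {r^3, r^7}: (-1/2 + sqrt(5)/2)*(-sqrt(5)/2 - 1/2), {r^4, r^6}: (-sqrt(5)/2 - 1/2)*(-1/2 + sqrt(5)/2), {s, sr^2, ...}: (0)*(0), {sr, sr^3, ...}: (0)*(0)
so (chi_8 * chi_6) takes values
  {e} -> 4, {r^5} -> 4, {r^1, r^9} -> -1, {r^2, r^8} -> -1, {r^3, r^7} -> -1, {r^4, r^6} -> -1, {s, sr^2, ...} -> 0, {sr, sr^3, ...} -> 0.
Now take the inner product of this character with each irreducible chi from the table, <chi_8*chi_6, chi> = (1/20) sum_C |C| (chi_8*chi_6)(C) conj(chi(C)):
  <chi_8*chi_6, chi_1> = (1/20)[1*(4)*conj(1) + 1*(4)*conj(1) + 2*(-1)*conj(1) + 2*(-1)*conj(1) + 2*(-1)*conj(1) + 2*(-1)*conj(1) + 5*(0)*conj(1) + 5*(0)*conj(1)]
      = (1/20)[(4) + (4) + (-2) + (-2) + (-2) + (-2) + (0) + (0)] = 0/20 = 0
  <chi_8*chi_6, chi_2> = (1/20)[1*(4)*conj(1) + 1*(4)*conj(1) + 2*(-1)*conj(1) + 2*(-1)*conj(1) + 2*(-1)*conj(1) + 2*(-1)*conj(1) + 5*(0)*conj(-1) + 5*(0)*conj(-1)]
      = (1/20)[(4) + (4) + (-2) + (-2) + (-2) + (-2) + (0) + (0)] = 0/20 = 0
  <chi_8*chi_6, chi_3> = (1/20)[1*(4)*conj(1) + 1*(4)*conj(-1) + 2*(-1)*conj(-1) + 2*(-1)*conj(1) + 2*(-1)*conj(-1) + 2*(-1)*conj(1) + 5*(0)*conj(1) + 5*(0)*conj(-1)]
      = (1/20)[(4) + (-4) + (2) + (-2) + (2) + (-2) + (0) + (0)] = 0/20 = 0
  <chi_8*chi_6, chi_4> = (1/20)[1*(4)*conj(1) + 1*(4)*conj(-1) + 2*(-1)*conj(-1) + 2*(-1)*conj(1) + 2*(-1)*conj(-1) + 2*(-1)*conj(1) + 5*(0)*conj(-1) + 5*(0)*conj(1)]
      = (1/20)[(4) + (-4) + (2) + (-2) + (2) + (-2) + (0) + (0)] = 0/20 = 0
  <chi_8*chi_6, chi_5> = (1/20)[1*(4)*conj(2) + 1*(4)*conj(-2) + 2*(-1)*conj(1/2 + sqrt(5)/2) + 2*(-1)*conj(-1/2 + sqrt(5)/2) + 2*(-1)*conj(1/2 - sqrt(5)/2) + 2*(-1)*conj(-sqrt(5)/2 - 1/2) + 5*(0)*conj(0) + 5*(0)*conj(0)]
      = (1/20)[(8) + (-8) + (-sqrt(5) - 1) + (1 - sqrt(5)) + (-1 + sqrt(5)) + (1 + sqrt(5)) + (0) + (0)] = 0/20 = 0
  <chi_8*chi_6, chi_6> = (1/20)[1*(4)*conj(2) + 1*(4)*conj(2) + 2*(-1)*conj(-1/2 + sqrt(5)/2) + 2*(-1)*conj(-sqrt(5)/2 - 1/2) + 2*(-1)*conj(-sqrt(5)/2 - 1/2) + 2*(-1)*conj(-1/2 + sqrt(5)/2) + 5*(0)*conj(0) + 5*(0)*conj(0)]
      = (1/20)[(8) + (8) + (1 - sqrt(5)) + (1 + sqrt(5)) + (1 + sqrt(5)) + (1 - sqrt(5)) + (0) + (0)] = 20/20 = 1
  <chi_8*chi_6, chi_7> = (1/20)[1*(4)*conj(2) + 1*(4)*conj(-2) + 2*(-1)*conj(1/2 - sqrt(5)/2) + 2*(-1)*conj(-sqrt(5)/2 - 1/2) + 2*(-1)*conj(1/2 + sqrt(5)/2) + 2*(-1)*conj(-1/2 + sqrt(5)/2) + 5*(0)*conj(0) + 5*(0)*conj(0)]
      = (1/20)[(8) + (-8) + (-1 + sqrt(5)) + (1 + sqrt(5)) + (-sqrt(5) - 1) + (1 - sqrt(5)) + (0) + (0)] = 0/20 = 0
  <chi_8*chi_6, chi_8> = (1/20)[1*(4)*conj(2) + 1*(4)*conj(2) + 2*(-1)*conj(-sqrt(5)/2 - 1/2) + 2*(-1)*conj(-1/2 + sqrt(5)/2) + 2*(-1)*conj(-1/2 + sqrt(5)/2) + 2*(-1)*conj(-sqrt(5)/2 - 1/2) + 5*(0)*conj(0) + 5*(0)*conj(0)]
      = (1/20)[(8) + (8) + (1 + sqrt(5)) + (1 - sqrt(5)) + (1 - sqrt(5)) + (1 + sqrt(5)) + (0) + (0)] = 20/20 = 1
Hence the multiplicities are chi_6: 1, chi_8: 1. Dimension check: dim(chi_8)*dim(chi_6) = 2*2 = 4 and sum (mult * dim) = 1*2 + 1*2 = 4.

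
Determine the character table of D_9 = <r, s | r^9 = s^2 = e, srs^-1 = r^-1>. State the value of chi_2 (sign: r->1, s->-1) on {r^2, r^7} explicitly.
Conjugacy classes: {e} of size 1, {r^1, r^8} of size 2, {r^2, r^7} of size 2, {r^3, r^6} of size 2, {r^4, r^5} of size 2, {s, sr, ..., sr^8} of size 9.
Character table:
  irrep \ class              {e} (size 1)  {r^1, r^8} (size 2)  {r^2, r^7} (size 2)  {r^3, r^6} (size 2)  {r^4, r^5} (size 2)  {s, sr, ..., sr^8} (size 9)
  chi_1 (triv)               1             1                    1                    1                    1                    1                          
  chi_2 (sign: r->1, s->-1)  1             1                    1                    1                    1                    -1                         
  chi_3 (2d, j=1)            2             2*cos(2*pi/9)        2*cos(4*pi/9)        -1                   -2*cos(pi/9)         0                          
  chi_4 (2d, j=2)            2             2*cos(4*pi/9)        -2*cos(pi/9)         -1                   2*cos(2*pi/9)        0                          
  chi_5 (2d, j=3)            2             -1                   -1                   2                    -1                   0                          
  chi_6 (2d, j=4)            2             -2*cos(pi/9)         2*cos(2*pi/9)        -1                   2*cos(4*pi/9)        0                          

Spot check: chi_2 (sign: r->1, s->-1) on {r^2, r^7} = 1.

D_9 has order 2*9 = 18 with 6 conjugacy classes, hence 6 irreducibles. Sum of squared dims 1 + 1 + 4 + 4 + 4 + 4 = 18 = |G|. Linear characters come from the abelianisation; the 2-dimensional irreps have character r^k -> 2*cos(2*pi*j*k/9), reflections -> 0.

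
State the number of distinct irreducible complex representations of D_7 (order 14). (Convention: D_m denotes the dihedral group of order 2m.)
5

Working: The number of irreducible complex representations of a finite group equals its number of conjugacy classes. D_7 has 5 conjugacy classes ((n+3)/2 for n odd), so D_7 (order 14) has exactly 5 irreducible complex representations.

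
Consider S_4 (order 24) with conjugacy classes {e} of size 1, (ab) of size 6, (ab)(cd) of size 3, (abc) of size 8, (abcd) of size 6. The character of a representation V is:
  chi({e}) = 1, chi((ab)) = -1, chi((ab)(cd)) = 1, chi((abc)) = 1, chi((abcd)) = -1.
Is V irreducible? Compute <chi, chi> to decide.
Irreducible: <chi, chi> = 1.

Proof sketch: <chi, chi> = (1/|G|) sum_C |C| * |chi(C)|^2 = (1/24)[1*|1|^2 + 6*|-1|^2 + 3*|1|^2 + 8*|1|^2 + 6*|-1|^2]
  = (1/24)[(1) + (6) + (3) + (8) + (6)] = 24/24 = 1.
A character is irreducible iff <chi, chi> = 1, so this representation is irreducible.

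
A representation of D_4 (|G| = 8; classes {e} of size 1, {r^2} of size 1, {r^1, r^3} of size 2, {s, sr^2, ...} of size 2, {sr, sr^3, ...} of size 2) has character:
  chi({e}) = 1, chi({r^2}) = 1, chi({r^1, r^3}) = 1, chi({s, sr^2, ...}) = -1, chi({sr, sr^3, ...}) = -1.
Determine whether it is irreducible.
Irreducible: <chi, chi> = 1.

Explanation: <chi, chi> = (1/|G|) sum_C |C| * |chi(C)|^2 = (1/8)[1*|1|^2 + 1*|1|^2 + 2*|1|^2 + 2*|-1|^2 + 2*|-1|^2]
  = (1/8)[(1) + (1) + (2) + (2) + (2)] = 8/8 = 1.
A character is irreducible iff <chi, chi> = 1, so this representation is irreducible.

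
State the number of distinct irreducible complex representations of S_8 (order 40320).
22

Why: The number of irreducible complex representations of a finite group equals its number of conjugacy classes. Conjugacy classes in S_8 correspond to cycle types, i.e. partitions of 8; there are p(8) = 22 of them, so S_8 (order 40320) has exactly 22 irreducible complex representations.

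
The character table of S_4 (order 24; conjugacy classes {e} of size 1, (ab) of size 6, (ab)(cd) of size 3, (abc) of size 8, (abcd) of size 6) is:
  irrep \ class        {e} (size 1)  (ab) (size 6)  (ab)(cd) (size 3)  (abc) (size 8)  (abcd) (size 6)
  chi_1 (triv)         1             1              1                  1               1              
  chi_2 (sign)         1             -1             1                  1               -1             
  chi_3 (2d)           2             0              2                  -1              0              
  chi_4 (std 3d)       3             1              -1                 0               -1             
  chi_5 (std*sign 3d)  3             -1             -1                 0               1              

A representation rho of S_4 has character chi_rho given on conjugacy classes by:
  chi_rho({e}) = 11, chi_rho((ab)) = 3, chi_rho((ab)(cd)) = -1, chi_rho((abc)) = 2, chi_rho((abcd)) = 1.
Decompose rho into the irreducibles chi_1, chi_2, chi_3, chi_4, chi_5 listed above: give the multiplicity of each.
Multiplicities: chi_1: 2, chi_2: 0, chi_3: 0, chi_4: 2, chi_5: 1.

Why: Use <chi_rho, chi> = (1/|G|) sum_C |C| * chi_rho(C) * conj(chi(C)) with |G| = 24 for each irreducible chi in the table:
  <chi_rho, chi_1> = (1/24)[1*(11)*conj(1) + 6*(3)*conj(1) + 3*(-1)*conj(1) + 8*(2)*conj(1) + 6*(1)*conj(1)]
      = (1/24)[(11) + (18) + (-3) + (16) + (6)] = 48/24 = 2
  <chi_rho, chi_2> = (1/24)[1*(11)*conj(1) + 6*(3)*conj(-1) + 3*(-1)*conj(1) + 8*(2)*conj(1) + 6*(1)*conj(-1)]
      = (1/24)[(11) + (-18) + (-3) + (16) + (-6)] = 0/24 = 0
  <chi_rho, chi_3> = (1/24)[1*(11)*conj(2) + 6*(3)*conj(0) + 3*(-1)*conj(2) + 8*(2)*conj(-1) + 6*(1)*conj(0)]
      = (1/24)[(22) + (0) + (-6) + (-16) + (0)] = 0/24 = 0
  <chi_rho, chi_4> = (1/24)[1*(11)*conj(3) + 6*(3)*conj(1) + 3*(-1)*conj(-1) + 8*(2)*conj(0) + 6*(1)*conj(-1)]
      = (1/24)[(33) + (18) + (3) + (0) + (-6)] = 48/24 = 2
  <chi_rho, chi_5> = (1/24)[1*(11)*conj(3) + 6*(3)*conj(-1) + 3*(-1)*conj(-1) + 8*(2)*conj(0) + 6*(1)*conj(1)]
      = (1/24)[(33) + (-18) + (3) + (0) + (6)] = 24/24 = 1
Dimension check: dim(rho) = sum (mult * dim) = 2*1 + 0*1 + 0*2 + 2*3 + 1*3 = 11 = chi_rho(e) = 11.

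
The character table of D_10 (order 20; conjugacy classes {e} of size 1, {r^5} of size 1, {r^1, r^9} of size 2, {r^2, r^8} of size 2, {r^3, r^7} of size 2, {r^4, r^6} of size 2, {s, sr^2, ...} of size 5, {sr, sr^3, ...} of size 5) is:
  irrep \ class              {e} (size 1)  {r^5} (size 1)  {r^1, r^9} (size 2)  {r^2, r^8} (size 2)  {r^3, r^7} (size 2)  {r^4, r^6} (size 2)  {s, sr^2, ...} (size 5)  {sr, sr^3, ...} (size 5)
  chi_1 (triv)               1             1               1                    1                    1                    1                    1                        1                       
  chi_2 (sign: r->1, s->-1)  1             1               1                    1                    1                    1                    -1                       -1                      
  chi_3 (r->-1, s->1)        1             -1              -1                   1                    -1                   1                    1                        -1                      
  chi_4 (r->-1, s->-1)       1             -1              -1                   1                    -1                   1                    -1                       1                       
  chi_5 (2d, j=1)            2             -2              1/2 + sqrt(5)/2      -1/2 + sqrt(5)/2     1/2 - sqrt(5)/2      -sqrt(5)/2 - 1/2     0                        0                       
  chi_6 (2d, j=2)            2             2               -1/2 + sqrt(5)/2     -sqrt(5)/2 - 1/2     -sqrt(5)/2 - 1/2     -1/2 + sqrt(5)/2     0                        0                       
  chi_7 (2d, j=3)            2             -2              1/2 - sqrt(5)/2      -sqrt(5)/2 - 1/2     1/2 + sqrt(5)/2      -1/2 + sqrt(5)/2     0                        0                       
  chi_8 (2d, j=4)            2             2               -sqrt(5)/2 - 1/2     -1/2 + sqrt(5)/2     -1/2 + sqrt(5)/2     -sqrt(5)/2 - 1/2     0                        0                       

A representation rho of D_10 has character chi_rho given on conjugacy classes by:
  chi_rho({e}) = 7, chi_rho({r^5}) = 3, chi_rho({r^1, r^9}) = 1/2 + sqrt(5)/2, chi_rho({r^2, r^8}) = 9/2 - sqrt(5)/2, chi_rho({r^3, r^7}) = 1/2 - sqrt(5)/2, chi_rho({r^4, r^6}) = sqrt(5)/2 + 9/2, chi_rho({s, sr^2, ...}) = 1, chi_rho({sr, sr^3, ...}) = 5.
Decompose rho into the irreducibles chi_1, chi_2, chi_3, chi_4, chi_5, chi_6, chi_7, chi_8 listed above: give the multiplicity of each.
Multiplicities: chi_1: 3, chi_2: 0, chi_3: 0, chi_4: 2, chi_5: 0, chi_6: 1, chi_7: 0, chi_8: 0.

Justification: Use <chi_rho, chi> = (1/|G|) sum_C |C| * chi_rho(C) * conj(chi(C)) with |G| = 20 for each irreducible chi in the table:
  <chi_rho, chi_1> = (1/20)[1*(7)*conj(1) + 1*(3)*conj(1) + 2*(1/2 + sqrt(5)/2)*conj(1) + 2*(9/2 - sqrt(5)/2)*conj(1) + 2*(1/2 - sqrt(5)/2)*conj(1) + 2*(sqrt(5)/2 + 9/2)*conj(1) + 5*(1)*conj(1) + 5*(5)*conj(1)]
      = (1/20)[(7) + (3) + (1 + sqrt(5)) + (9 - sqrt(5)) + (1 - sqrt(5)) + (sqrt(5) + 9) + (5) + (25)] = 60/20 = 3
  <chi_rho, chi_2> = (1/20)[1*(7)*conj(1) + 1*(3)*conj(1) + 2*(1/2 + sqrt(5)/2)*conj(1) + 2*(9/2 - sqrt(5)/2)*conj(1) + 2*(1/2 - sqrt(5)/2)*conj(1) + 2*(sqrt(5)/2 + 9/2)*conj(1) + 5*(1)*conj(-1) + 5*(5)*conj(-1)]
      = (1/20)[(7) + (3) + (1 + sqrt(5)) + (9 - sqrt(5)) + (1 - sqrt(5)) + (sqrt(5) + 9) + (-5) + (-25)] = 0/20 = 0
  <chi_rho, chi_3> = (1/20)[1*(7)*conj(1) + 1*(3)*conj(-1) + 2*(1/2 + sqrt(5)/2)*conj(-1) + 2*(9/2 - sqrt(5)/2)*conj(1) + 2*(1/2 - sqrt(5)/2)*conj(-1) + 2*(sqrt(5)/2 + 9/2)*conj(1) + 5*(1)*conj(1) + 5*(5)*conj(-1)]
      = (1/20)[(7) + (-3) + (-sqrt(5) - 1) + (9 - sqrt(5)) + (-1 + sqrt(5)) + (sqrt(5) + 9) + (5) + (-25)] = 0/20 = 0
  <chi_rho, chi_4> = (1/20)[1*(7)*conj(1) + 1*(3)*conj(-1) + 2*(1/2 + sqrt(5)/2)*conj(-1) + 2*(9/2 - sqrt(5)/2)*conj(1) + 2*(1/2 - sqrt(5)/2)*conj(-1) + 2*(sqrt(5)/2 + 9/2)*conj(1) + 5*(1)*conj(-1) + 5*(5)*conj(1)]
      = (1/20)[(7) + (-3) + (-sqrt(5) - 1) + (9 - sqrt(5)) + (-1 + sqrt(5)) + (sqrt(5) + 9) + (-5) + (25)] = 40/20 = 2
  <chi_rho, chi_5> = (1/20)[1*(7)*conj(2) + 1*(3)*conj(-2) + 2*(1/2 + sqrt(5)/2)*conj(1/2 + sqrt(5)/2) + 2*(9/2 - sqrt(5)/2)*conj(-1/2 + sqrt(5)/2) + 2*(1/2 - sqrt(5)/2)*conj(1/2 - sqrt(5)/2) + 2*(sqrt(5)/2 + 9/2)*conj(-sqrt(5)/2 - 1/2) + 5*(1)*conj(0) + 5*(5)*conj(0)]
      = (1/20)[(14) + (-6) + (sqrt(5) + 3) + (-7 + 5*sqrt(5)) + (3 - sqrt(5)) + (-5*sqrt(5) - 7) + (0) + (0)] = 0/20 = 0
  <chi_rho, chi_6> = (1/20)[1*(7)*conj(2) + 1*(3)*conj(2) + 2*(1/2 + sqrt(5)/2)*conj(-1/2 + sqrt(5)/2) + 2*(9/2 - sqrt(5)/2)*conj(-sqrt(5)/2 - 1/2) + 2*(1/2 - sqrt(5)/2)*conj(-sqrt(5)/2 - 1/2) + 2*(sqrt(5)/2 + 9/2)*conj(-1/2 + sqrt(5)/2) + 5*(1)*conj(0) + 5*(5)*conj(0)]
      = (1/20)[(14) + (6) + (2) + (-4*sqrt(5) - 2) + (2) + (-2 + 4*sqrt(5)) + (0) + (0)] = 20/20 = 1
  <chi_rho, chi_7> = (1/20)[1*(7)*conj(2) + 1*(3)*conj(-2) + 2*(1/2 + sqrt(5)/2)*conj(1/2 - sqrt(5)/2) + 2*(9/2 - sqrt(5)/2)*conj(-sqrt(5)/2 - 1/2) + 2*(1/2 - sqrt(5)/2)*conj(1/2 + sqrt(5)/2) + 2*(sqrt(5)/2 + 9/2)*conj(-1/2 + sqrt(5)/2) + 5*(1)*conj(0) + 5*(5)*conj(0)]
      = (1/20)[(14) + (-6) + (-2) + (-4*sqrt(5) - 2) + (-2) + (-2 + 4*sqrt(5)) + (0) + (0)] = 0/20 = 0
  <chi_rho, chi_8> = (1/20)[1*(7)*conj(2) + 1*(3)*conj(2) + 2*(1/2 + sqrt(5)/2)*conj(-sqrt(5)/2 - 1/2) + 2*(9/2 - sqrt(5)/2)*conj(-1/2 + sqrt(5)/2) + 2*(1/2 - sqrt(5)/2)*conj(-1/2 + sqrt(5)/2) + 2*(sqrt(5)/2 + 9/2)*conj(-sqrt(5)/2 - 1/2) + 5*(1)*conj(0) + 5*(5)*conj(0)]
      = (1/20)[(14) + (6) + (-3 - sqrt(5)) + (-7 + 5*sqrt(5)) + (-3 + sqrt(5)) + (-5*sqrt(5) - 7) + (0) + (0)] = 0/20 = 0
Dimension check: dim(rho) = sum (mult * dim) = 3*1 + 0*1 + 0*1 + 2*1 + 0*2 + 1*2 + 0*2 + 0*2 = 7 = chi_rho(e) = 7.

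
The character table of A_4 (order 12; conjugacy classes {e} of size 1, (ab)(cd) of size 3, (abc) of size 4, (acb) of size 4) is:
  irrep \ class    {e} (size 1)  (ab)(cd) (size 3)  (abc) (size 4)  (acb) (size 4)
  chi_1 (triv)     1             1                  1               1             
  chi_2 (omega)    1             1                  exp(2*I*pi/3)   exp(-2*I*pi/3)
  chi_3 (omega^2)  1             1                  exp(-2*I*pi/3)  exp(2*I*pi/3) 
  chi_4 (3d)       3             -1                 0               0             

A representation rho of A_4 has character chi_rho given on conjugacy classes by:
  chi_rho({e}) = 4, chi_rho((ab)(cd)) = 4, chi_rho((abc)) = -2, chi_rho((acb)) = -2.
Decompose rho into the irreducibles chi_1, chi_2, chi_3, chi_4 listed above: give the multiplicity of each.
Multiplicities: chi_1: 0, chi_2: 2, chi_3: 2, chi_4: 0.

Proof sketch: Use <chi_rho, chi> = (1/|G|) sum_C |C| * chi_rho(C) * conj(chi(C)) with |G| = 12 for each irreducible chi in the table:
  <chi_rho, chi_1> = (1/12)[1*(4)*conj(1) + 3*(4)*conj(1) + 4*(-2)*conj(1) + 4*(-2)*conj(1)]
      = (1/12)[(4) + (12) + (-8) + (-8)] = 0/12 = 0
  <chi_rho, chi_2> = (1/12)[1*(4)*conj(1) + 3*(4)*conj(1) + 4*(-2)*conj(exp(2*I*pi/3)) + 4*(-2)*conj(exp(-2*I*pi/3))]
      = (1/12)[(4) + (12) + (8 + 8*exp(2*I*pi/3)) + (8 + 8*exp(-2*I*pi/3))] = 24/12 = 2
  <chi_rho, chi_3> = (1/12)[1*(4)*conj(1) + 3*(4)*conj(1) + 4*(-2)*conj(exp(-2*I*pi/3)) + 4*(-2)*conj(exp(2*I*pi/3))]
      = (1/12)[(4) + (12) + (8 + 8*exp(-2*I*pi/3)) + (8 + 8*exp(2*I*pi/3))] = 24/12 = 2
  <chi_rho, chi_4> = (1/12)[1*(4)*conj(3) + 3*(4)*conj(-1) + 4*(-2)*conj(0) + 4*(-2)*conj(0)]
      = (1/12)[(12) + (-12) + (0) + (0)] = 0/12 = 0
(Exp terms are combined using exp(i*s)*conj(exp(i*t)) = exp(i*(s-t)), and sums of them are collapsed using the identity that for every m > 1 the m distinct m-th roots of unity sum to 0, e.g. 1 + exp(2*I*pi/3) + exp(-2*I*pi/3) = 0.)
Dimension check: dim(rho) = sum (mult * dim) = 0*1 + 2*1 + 2*1 + 0*3 = 4 = chi_rho(e) = 4.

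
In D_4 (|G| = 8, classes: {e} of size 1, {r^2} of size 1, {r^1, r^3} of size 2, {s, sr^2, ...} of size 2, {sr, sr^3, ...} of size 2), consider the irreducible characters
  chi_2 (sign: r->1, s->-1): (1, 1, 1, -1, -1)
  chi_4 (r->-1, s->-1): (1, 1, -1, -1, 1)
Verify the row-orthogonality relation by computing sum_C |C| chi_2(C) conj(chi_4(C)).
Sum = 0; so <chi_2, chi_4> = 0 (distinct irreducibles are orthogonal).

Solution. Compute term by term over conjugacy classes (|C| * chi_2(C) * conj(chi_4(C))):
  1*(1)*conj(1) + 1*(1)*conj(1) + 2*(1)*conj(-1) + 2*(-1)*conj(-1) + 2*(-1)*conj(1)
  = (1) + (1) + (-2) + (2) + (-2)
  = 0.
Dividing by |G| = 8 gives 0/8 = 0, matching the row-orthogonality relation <chi_2, chi_4> = [chi_2 = chi_4].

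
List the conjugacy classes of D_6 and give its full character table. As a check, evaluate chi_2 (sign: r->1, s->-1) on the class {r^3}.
Conjugacy classes: {e} of size 1, {r^3} of size 1, {r^1, r^5} of size 2, {r^2, r^4} of size 2, {s, sr^2, ...} of size 3, {sr, sr^3, ...} of size 3.
Character table:
  irrep \ class              {e} (size 1)  {r^3} (size 1)  {r^1, r^5} (size 2)  {r^2, r^4} (size 2)  {s, sr^2, ...} (size 3)  {sr, sr^3, ...} (size 3)
  chi_1 (triv)               1             1               1                    1                    1                        1                       
  chi_2 (sign: r->1, s->-1)  1             1               1                    1                    -1                       -1                      
  chi_3 (r->-1, s->1)        1             -1              -1                   1                    1                        -1                      
  chi_4 (r->-1, s->-1)       1             -1              -1                   1                    -1                       1                       
  chi_5 (2d, j=1)            2             -2              1                    -1                   0                        0                       
  chi_6 (2d, j=2)            2             2               -1                   -1                   0                        0                       

Spot check: chi_2 (sign: r->1, s->-1) on {r^3} = 1.

Derivation: D_6 has order 2*6 = 12 with 6 conjugacy classes, hence 6 irreducibles. Sum of squared dims 1 + 1 + 1 + 1 + 4 + 4 = 12 = |G|. Linear characters come from the abelianisation; the 2-dimensional irreps have character r^k -> 2*cos(2*pi*j*k/6), reflections -> 0.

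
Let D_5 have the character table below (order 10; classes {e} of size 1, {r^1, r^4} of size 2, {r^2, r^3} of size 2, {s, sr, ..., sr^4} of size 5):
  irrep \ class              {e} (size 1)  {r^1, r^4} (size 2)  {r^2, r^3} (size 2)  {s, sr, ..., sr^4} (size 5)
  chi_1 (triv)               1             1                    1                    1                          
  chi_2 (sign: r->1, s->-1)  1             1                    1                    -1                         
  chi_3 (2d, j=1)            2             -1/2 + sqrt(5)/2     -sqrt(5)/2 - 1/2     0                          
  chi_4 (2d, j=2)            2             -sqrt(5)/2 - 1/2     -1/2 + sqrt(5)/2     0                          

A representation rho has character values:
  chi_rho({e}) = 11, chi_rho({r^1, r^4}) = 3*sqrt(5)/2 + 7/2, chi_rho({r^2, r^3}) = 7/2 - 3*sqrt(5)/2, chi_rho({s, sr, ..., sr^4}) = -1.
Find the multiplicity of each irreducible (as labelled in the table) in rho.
Multiplicities: chi_1: 2, chi_2: 3, chi_3: 3, chi_4: 0.

Solution. Use <chi_rho, chi> = (1/|G|) sum_C |C| * chi_rho(C) * conj(chi(C)) with |G| = 10 for each irreducible chi in the table:
  <chi_rho, chi_1> = (1/10)[1*(11)*conj(1) + 2*(3*sqrt(5)/2 + 7/2)*conj(1) + 2*(7/2 - 3*sqrt(5)/2)*conj(1) + 5*(-1)*conj(1)]
      = (1/10)[(11) + (3*sqrt(5) + 7) + (7 - 3*sqrt(5)) + (-5)] = 20/10 = 2
  <chi_rho, chi_2> = (1/10)[1*(11)*conj(1) + 2*(3*sqrt(5)/2 + 7/2)*conj(1) + 2*(7/2 - 3*sqrt(5)/2)*conj(1) + 5*(-1)*conj(-1)]
      = (1/10)[(11) + (3*sqrt(5) + 7) + (7 - 3*sqrt(5)) + (5)] = 30/10 = 3
  <chi_rho, chi_3> = (1/10)[1*(11)*conj(2) + 2*(3*sqrt(5)/2 + 7/2)*conj(-1/2 + sqrt(5)/2) + 2*(7/2 - 3*sqrt(5)/2)*conj(-sqrt(5)/2 - 1/2) + 5*(-1)*conj(0)]
      = (1/10)[(22) + (4 + 2*sqrt(5)) + (4 - 2*sqrt(5)) + (0)] = 30/10 = 3
  <chi_rho, chi_4> = (1/10)[1*(11)*conj(2) + 2*(3*sqrt(5)/2 + 7/2)*conj(-sqrt(5)/2 - 1/2) + 2*(7/2 - 3*sqrt(5)/2)*conj(-1/2 + sqrt(5)/2) + 5*(-1)*conj(0)]
      = (1/10)[(22) + (-5*sqrt(5) - 11) + (-11 + 5*sqrt(5)) + (0)] = 0/10 = 0
Dimension check: dim(rho) = sum (mult * dim) = 2*1 + 3*1 + 3*2 + 0*2 = 11 = chi_rho(e) = 11.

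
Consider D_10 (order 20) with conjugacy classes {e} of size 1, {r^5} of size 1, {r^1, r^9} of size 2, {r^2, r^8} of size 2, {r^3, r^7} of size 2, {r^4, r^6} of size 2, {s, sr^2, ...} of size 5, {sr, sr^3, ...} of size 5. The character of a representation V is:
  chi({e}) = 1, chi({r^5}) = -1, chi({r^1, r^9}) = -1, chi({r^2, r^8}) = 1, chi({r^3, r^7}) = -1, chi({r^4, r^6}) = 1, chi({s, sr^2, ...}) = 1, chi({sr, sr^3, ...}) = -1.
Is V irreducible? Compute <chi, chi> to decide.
Irreducible: <chi, chi> = 1.

Reasoning: <chi, chi> = (1/|G|) sum_C |C| * |chi(C)|^2 = (1/20)[1*|1|^2 + 1*|-1|^2 + 2*|-1|^2 + 2*|1|^2 + 2*|-1|^2 + 2*|1|^2 + 5*|1|^2 + 5*|-1|^2]
  = (1/20)[(1) + (1) + (2) + (2) + (2) + (2) + (5) + (5)] = 20/20 = 1.
A character is irreducible iff <chi, chi> = 1, so this representation is irreducible.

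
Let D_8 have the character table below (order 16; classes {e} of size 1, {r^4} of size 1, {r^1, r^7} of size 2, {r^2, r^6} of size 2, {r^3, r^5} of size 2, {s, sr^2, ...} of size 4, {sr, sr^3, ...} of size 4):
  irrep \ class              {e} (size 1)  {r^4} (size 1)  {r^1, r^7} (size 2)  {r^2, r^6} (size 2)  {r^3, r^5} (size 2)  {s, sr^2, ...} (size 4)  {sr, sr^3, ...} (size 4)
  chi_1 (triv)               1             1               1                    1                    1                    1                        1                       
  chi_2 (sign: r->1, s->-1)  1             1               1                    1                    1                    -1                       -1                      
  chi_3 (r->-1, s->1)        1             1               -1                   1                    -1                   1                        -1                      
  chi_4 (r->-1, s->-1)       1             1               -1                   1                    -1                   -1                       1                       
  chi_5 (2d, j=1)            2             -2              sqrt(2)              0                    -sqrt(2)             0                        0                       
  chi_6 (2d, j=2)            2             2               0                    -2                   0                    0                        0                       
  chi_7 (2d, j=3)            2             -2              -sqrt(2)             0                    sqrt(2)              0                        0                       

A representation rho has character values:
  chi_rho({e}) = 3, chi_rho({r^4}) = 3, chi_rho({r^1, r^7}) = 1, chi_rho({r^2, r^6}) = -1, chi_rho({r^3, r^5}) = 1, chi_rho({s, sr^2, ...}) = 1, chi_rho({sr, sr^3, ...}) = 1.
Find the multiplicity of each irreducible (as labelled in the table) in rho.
Multiplicities: chi_1: 1, chi_2: 0, chi_3: 0, chi_4: 0, chi_5: 0, chi_6: 1, chi_7: 0.

Argument: Use <chi_rho, chi> = (1/|G|) sum_C |C| * chi_rho(C) * conj(chi(C)) with |G| = 16 for each irreducible chi in the table:
  <chi_rho, chi_1> = (1/16)[1*(3)*conj(1) + 1*(3)*conj(1) + 2*(1)*conj(1) + 2*(-1)*conj(1) + 2*(1)*conj(1) + 4*(1)*conj(1) + 4*(1)*conj(1)]
      = (1/16)[(3) + (3) + (2) + (-2) + (2) + (4) + (4)] = 16/16 = 1
  <chi_rho, chi_2> = (1/16)[1*(3)*conj(1) + 1*(3)*conj(1) + 2*(1)*conj(1) + 2*(-1)*conj(1) + 2*(1)*conj(1) + 4*(1)*conj(-1) + 4*(1)*conj(-1)]
      = (1/16)[(3) + (3) + (2) + (-2) + (2) + (-4) + (-4)] = 0/16 = 0
  <chi_rho, chi_3> = (1/16)[1*(3)*conj(1) + 1*(3)*conj(1) + 2*(1)*conj(-1) + 2*(-1)*conj(1) + 2*(1)*conj(-1) + 4*(1)*conj(1) + 4*(1)*conj(-1)]
      = (1/16)[(3) + (3) + (-2) + (-2) + (-2) + (4) + (-4)] = 0/16 = 0
  <chi_rho, chi_4> = (1/16)[1*(3)*conj(1) + 1*(3)*conj(1) + 2*(1)*conj(-1) + 2*(-1)*conj(1) + 2*(1)*conj(-1) + 4*(1)*conj(-1) + 4*(1)*conj(1)]
      = (1/16)[(3) + (3) + (-2) + (-2) + (-2) + (-4) + (4)] = 0/16 = 0
  <chi_rho, chi_5> = (1/16)[1*(3)*conj(2) + 1*(3)*conj(-2) + 2*(1)*conj(sqrt(2)) + 2*(-1)*conj(0) + 2*(1)*conj(-sqrt(2)) + 4*(1)*conj(0) + 4*(1)*conj(0)]
      = (1/16)[(6) + (-6) + (2*sqrt(2)) + (0) + (-2*sqrt(2)) + (0) + (0)] = 0/16 = 0
  <chi_rho, chi_6> = (1/16)[1*(3)*conj(2) + 1*(3)*conj(2) + 2*(1)*conj(0) + 2*(-1)*conj(-2) + 2*(1)*conj(0) + 4*(1)*conj(0) + 4*(1)*conj(0)]
      = (1/16)[(6) + (6) + (0) + (4) + (0) + (0) + (0)] = 16/16 = 1
  <chi_rho, chi_7> = (1/16)[1*(3)*conj(2) + 1*(3)*conj(-2) + 2*(1)*conj(-sqrt(2)) + 2*(-1)*conj(0) + 2*(1)*conj(sqrt(2)) + 4*(1)*conj(0) + 4*(1)*conj(0)]
      = (1/16)[(6) + (-6) + (-2*sqrt(2)) + (0) + (2*sqrt(2)) + (0) + (0)] = 0/16 = 0
Dimension check: dim(rho) = sum (mult * dim) = 1*1 + 0*1 + 0*1 + 0*1 + 0*2 + 1*2 + 0*2 = 3 = chi_rho(e) = 3.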